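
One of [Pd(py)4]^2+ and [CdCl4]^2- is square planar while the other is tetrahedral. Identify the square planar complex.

For [Pd(py)4]^2+: Summing ligand charges against the +2 overall charge gives an oxidation state of +2 for palladium. Group 10 minus oxidation state 2 gives a d⁸ configuration. A 4d d⁸ ion has a large crystal-field splitting; square planar leaves the high-energy d_{x²−y²} orbital empty and maximises CFSE. → square planar.
For [CdCl4]^2-: Summing ligand charges against the −2 overall charge gives an oxidation state of +2 for cadmium. Cd sits in group 12, so the d-electron count is 12 − 2 = 10. A d¹⁰ ion has no crystal-field stabilisation preference between square planar and tetrahedral, so four ligands adopt the sterically favoured tetrahedral geometry. → tetrahedral.

[Pd(py)4]^2+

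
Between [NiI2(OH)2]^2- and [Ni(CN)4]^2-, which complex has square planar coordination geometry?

For [NiI2(OH)2]^2-: Each iodide is −1; each hydroxide is −1; balancing the −2 overall charge requires Ni(II). Nickel is a group-10 element; Ni(II) is therefore d⁸. Hydroxide and iodide are weak-field ligands. With weak-field ligands the CFSE gain from square planar is small, so a 3d d⁸ ion takes the sterically preferred tetrahedral geometry. → tetrahedral.
For [Ni(CN)4]^2-: Each cyanide is −1; balancing the −2 overall charge requires Ni(II). Ni sits in group 10, so the d-electron count is 10 − 2 = 8. Cyanide is a strong-field ligand (high in the spectrochemical series). A 3d d⁸ ion with strong-field ligands gains enough CFSE to favour square planar over tetrahedral. → square planar.

[Ni(CN)4]^2-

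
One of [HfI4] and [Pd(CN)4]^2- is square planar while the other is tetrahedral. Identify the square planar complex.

[Pd(CN)4]^2-

For [HfI4]: Each iodide is −1; balancing the 0 overall charge requires Hf(IV). Hf sits in group 4, so the d-electron count is 4 − 4 = 0. A d⁰ ion has no crystal-field stabilisation preference between square planar and tetrahedral, so four ligands adopt the sterically favoured tetrahedral geometry. → tetrahedral.
For [Pd(CN)4]^2-: Summing ligand charges against the −2 overall charge gives an oxidation state of +2 for palladium. Pd sits in group 10, so the d-electron count is 10 − 2 = 8. A 4d d⁸ ion has a large crystal-field splitting; square planar leaves the high-energy d_{x²−y²} orbital empty and maximises CFSE. → square planar.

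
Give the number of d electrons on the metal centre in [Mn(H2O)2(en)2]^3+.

d4

Summing ligand charges against the +3 overall charge gives an oxidation state of +3 for manganese.
Manganese is a group-7 element; Mn(III) is therefore d⁴.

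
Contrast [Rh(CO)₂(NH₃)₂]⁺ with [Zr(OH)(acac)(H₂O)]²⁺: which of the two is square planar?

For [Rh(CO)₂(NH₃)₂]⁺: Summing ligand charges against the +1 overall charge gives an oxidation state of +1 for rhodium. Rh sits in group 9, so the d-electron count is 9 − 1 = 8. A 4d d⁸ ion has a large crystal-field splitting; square planar leaves the high-energy d_{x²−y²} orbital empty and maximises CFSE. → square planar.
For [Zr(OH)(acac)(H₂O)]²⁺: Summing ligand charges against the +2 overall charge gives an oxidation state of +4 for zirconium. Group 4 minus oxidation state 4 gives a d⁰ configuration. A d⁰ ion has no crystal-field stabilisation preference between square planar and tetrahedral, so four ligands adopt the sterically favoured tetrahedral geometry. → tetrahedral.

[Rh(CO)₂(NH₃)₂]⁺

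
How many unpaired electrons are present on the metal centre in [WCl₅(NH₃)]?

1 unpaired electron

Ligand charges: each chloride is −1; ammonia is neutral. With an overall charge of 0 the tungsten centre must be in the +5 oxidation state.
Tungsten is a group-6 element; W(V) is therefore d¹.
In an octahedral field the d¹ configuration is t₂g¹e_g⁰ (only one arrangement possible), giving 1 unpaired electron.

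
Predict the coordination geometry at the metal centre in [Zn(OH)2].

linear

Each hydroxide is −1; balancing the 0 overall charge requires Zn(II).
Zinc is a group-12 element; Zn(II) is therefore d¹⁰.
Coordination number: 2.
A d¹⁰ ion with only two ligands adopts a linear arrangement (sp hybridisation; no CFSE preference).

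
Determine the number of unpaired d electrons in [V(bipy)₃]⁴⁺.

2,2′-bipyridine is neutral; balancing the +4 overall charge requires V(IV).
V sits in group 5, so the d-electron count is 5 − 4 = 1.
Counting donor atoms: 3×2,2′-bipyridine (bidentate) → 6 donors. Coordination number = 6.
In an octahedral field the d¹ configuration is t₂g¹e_g⁰ (only one arrangement possible), giving 1 unpaired electron.

1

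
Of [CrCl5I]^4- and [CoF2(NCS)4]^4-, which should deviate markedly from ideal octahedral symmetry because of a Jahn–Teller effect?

[CrCl5I]^4-

[CrCl5I]^4-: Ligand charges: each chloride is −1; each iodide is −1. With an overall charge of −4 the chromium centre must be in the +2 oxidation state. Cr sits in group 6, so the d-electron count is 6 − 2 = 4. Chloride and iodide are weak-field ligands for a first-row metal, so the complex is high-spin. The t₂g³e_g¹ (high-spin) configuration has an unevenly filled e_g set; the Jahn–Teller theorem predicts a tetragonal distortion (typically axial elongation) to lift the degeneracy.
[CoF2(NCS)4]^4-: Summing ligand charges against the −4 overall charge gives an oxidation state of +2 for cobalt. Co sits in group 9, so the d-electron count is 9 − 2 = 7. Fluoride and isothiocyanate are weak-field ligands for a first-row metal, so the complex is high-spin. The d⁷ configuration leaves the e_g set evenly filled (or empty) — no strong Jahn–Teller driving force.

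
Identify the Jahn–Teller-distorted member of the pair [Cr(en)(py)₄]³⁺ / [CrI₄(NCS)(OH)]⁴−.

[CrI₄(NCS)(OH)]⁴−

[Cr(en)(py)₄]³⁺: Ethylenediamine is neutral; pyridine is neutral; balancing the +3 overall charge requires Cr(III). Group 6 minus oxidation state 3 gives a d³ configuration. The d³ configuration leaves the e_g set evenly filled (or empty) — no strong Jahn–Teller driving force.
[CrI₄(NCS)(OH)]⁴−: Summing ligand charges against the −4 overall charge gives an oxidation state of +2 for chromium. Chromium is a group-6 element; Cr(II) is therefore d⁴. Hydroxide, iodide, and isothiocyanate are weak-field ligands for a first-row metal, so the complex is high-spin. The t₂g³e_g¹ (high-spin) configuration has an unevenly filled e_g set; the Jahn–Teller theorem predicts a tetragonal distortion (typically axial elongation) to lift the degeneracy.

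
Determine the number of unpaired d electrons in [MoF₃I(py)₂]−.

Ligand charges: each fluoride is −1; each iodide is −1; pyridine is neutral. With an overall charge of −1 the molybdenum centre must be in the +3 oxidation state.
Group 6 minus oxidation state 3 gives a d³ configuration.
In an octahedral field the d³ configuration is t₂g³e_g⁰ (only one arrangement possible), giving 3 unpaired electrons.

3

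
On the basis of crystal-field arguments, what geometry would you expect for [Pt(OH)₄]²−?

Ligand charges: each hydroxide is −1. With an overall charge of −2 the platinum centre must be in the +2 oxidation state.
Platinum is a group-10 element; Pt(II) is therefore d⁸.
Coordination number: 4.
A 5d d⁸ ion has a large crystal-field splitting; square planar leaves the high-energy d_{x²−y²} orbital empty and maximises CFSE.

square planar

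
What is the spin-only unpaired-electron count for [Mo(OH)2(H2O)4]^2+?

2 unpaired electrons

Each hydroxide is −1; water is neutral; balancing the +2 overall charge requires Mo(IV).
Group 6 minus oxidation state 4 gives a d² configuration.
In an octahedral field the d² configuration is t₂g²e_g⁰ (only one arrangement possible), giving 2 unpaired electrons.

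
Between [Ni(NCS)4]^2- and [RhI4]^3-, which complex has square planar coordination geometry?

For [Ni(NCS)4]^2-: Ligand charges: each isothiocyanate is −1. With an overall charge of −2 the nickel centre must be in the +2 oxidation state. Group 10 minus oxidation state 2 gives a d⁸ configuration. Isothiocyanate is a weak-field ligand. With weak-field ligands the CFSE gain from square planar is small, so a 3d d⁸ ion takes the sterically preferred tetrahedral geometry. → tetrahedral.
For [RhI4]^3-: Each iodide is −1; balancing the −3 overall charge requires Rh(I). Rhodium is a group-9 element; Rh(I) is therefore d⁸. A 4d d⁸ ion has a large crystal-field splitting; square planar leaves the high-energy d_{x²−y²} orbital empty and maximises CFSE. → square planar.

[RhI4]^3-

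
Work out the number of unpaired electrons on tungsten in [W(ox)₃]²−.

2 unpaired electrons

Each oxalate is −2; balancing the −2 overall charge requires W(IV).
Tungsten is a group-6 element; W(IV) is therefore d².
Counting donor atoms: 3×oxalate (bidentate) → 6 donors. Coordination number = 6.
In an octahedral field the d² configuration is t₂g²e_g⁰ (only one arrangement possible), giving 2 unpaired electrons.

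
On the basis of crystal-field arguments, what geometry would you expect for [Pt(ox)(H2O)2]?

Summing ligand charges against the 0 overall charge gives an oxidation state of +2 for platinum.
Pt sits in group 10, so the d-electron count is 10 − 2 = 8.
Counting donor atoms: 1×oxalate (bidentate) → 2 donors; 2×water (monodentate) → 2 donors. Coordination number = 4.
A 5d d⁸ ion has a large crystal-field splitting; square planar leaves the high-energy d_{x²−y²} orbital empty and maximises CFSE.

square planar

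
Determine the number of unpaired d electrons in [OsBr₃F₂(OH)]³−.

1

Ligand charges: each bromide is −1; each fluoride is −1; each hydroxide is −1. With an overall charge of −3 the osmium centre must be in the +3 oxidation state.
Group 8 minus oxidation state 3 gives a d⁵ configuration.
The spin state decides the count: a 5d ion has a large Δₒ and is invariably low-spin.
An octahedral low-spin d⁵ ion is t₂g⁵e_g⁰, giving 1 unpaired electron.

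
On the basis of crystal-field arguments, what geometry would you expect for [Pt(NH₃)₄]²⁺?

Ammonia is neutral; balancing the +2 overall charge requires Pt(II).
Pt sits in group 10, so the d-electron count is 10 − 2 = 8.
With 4 monodentate ligands the coordination number is 4.
A 5d d⁸ ion has a large crystal-field splitting; square planar leaves the high-energy d_{x²−y²} orbital empty and maximises CFSE.

square planar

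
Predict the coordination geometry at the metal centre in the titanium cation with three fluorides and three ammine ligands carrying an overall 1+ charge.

octahedral

Each fluoride is −1; ammonia is neutral; balancing the +1 overall charge requires Ti(IV).
Titanium is a group-4 element; Ti(IV) is therefore d⁰.
With 6 monodentate ligands the coordination number is 6.
Six donors around a single metal centre give an octahedral coordination sphere.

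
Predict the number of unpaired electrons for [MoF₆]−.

Ligand charges: each fluoride is −1. With an overall charge of −1 the molybdenum centre must be in the +5 oxidation state.
Mo sits in group 6, so the d-electron count is 6 − 5 = 1.
In an octahedral field the d¹ configuration is t₂g¹e_g⁰ (only one arrangement possible), giving 1 unpaired electron.

1 unpaired electron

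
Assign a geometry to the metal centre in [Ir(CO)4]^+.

square planar

Carbonyl is neutral; balancing the +1 overall charge requires Ir(I).
Iridium is a group-9 element; Ir(I) is therefore d⁸.
Coordination number: 4.
A 5d d⁸ ion has a large crystal-field splitting; square planar leaves the high-energy d_{x²−y²} orbital empty and maximises CFSE.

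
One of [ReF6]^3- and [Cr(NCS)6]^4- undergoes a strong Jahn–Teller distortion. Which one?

[Cr(NCS)6]^4-

[ReF6]^3-: Summing ligand charges against the −3 overall charge gives an oxidation state of +3 for rhenium. Group 7 minus oxidation state 3 gives a d⁴ configuration. A 5d ion has a large Δₒ and is invariably low-spin. The d⁴ configuration leaves the e_g set evenly filled (or empty) — no strong Jahn–Teller driving force.
[Cr(NCS)6]^4-: Ligand charges: each isothiocyanate is −1. With an overall charge of −4 the chromium centre must be in the +2 oxidation state. Cr sits in group 6, so the d-electron count is 6 − 2 = 4. Isothiocyanate is a weak-field ligand for a first-row metal, so the complex is high-spin. The t₂g³e_g¹ (high-spin) configuration has an unevenly filled e_g set; the Jahn–Teller theorem predicts a tetragonal distortion (typically axial elongation) to lift the degeneracy.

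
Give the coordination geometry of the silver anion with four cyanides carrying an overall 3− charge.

Each cyanide is −1; balancing the −3 overall charge requires Ag(I).
Ag sits in group 11, so the d-electron count is 11 − 1 = 10.
With 4 monodentate ligands the coordination number is 4.
A d¹⁰ ion has no crystal-field stabilisation preference between square planar and tetrahedral, so four ligands adopt the sterically favoured tetrahedral geometry.

tetrahedral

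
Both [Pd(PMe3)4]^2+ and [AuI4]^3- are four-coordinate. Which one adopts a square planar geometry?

For [Pd(PMe3)4]^2+: Ligand charges: trimethylphosphine is neutral. With an overall charge of +2 the palladium centre must be in the +2 oxidation state. Palladium is a group-10 element; Pd(II) is therefore d⁸. A 4d d⁸ ion has a large crystal-field splitting; square planar leaves the high-energy d_{x²−y²} orbital empty and maximises CFSE. → square planar.
For [AuI4]^3-: Ligand charges: each iodide is −1. With an overall charge of −3 the gold centre must be in the +1 oxidation state. Au sits in group 11, so the d-electron count is 11 − 1 = 10. A d¹⁰ ion has no crystal-field stabilisation preference between square planar and tetrahedral, so four ligands adopt the sterically favoured tetrahedral geometry. → tetrahedral.

[Pd(PMe3)4]^2+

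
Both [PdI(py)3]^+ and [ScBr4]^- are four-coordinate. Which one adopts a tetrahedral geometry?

[ScBr4]^-

For [PdI(py)3]^+: Each iodide is −1; pyridine is neutral; balancing the +1 overall charge requires Pd(II). Palladium is a group-10 element; Pd(II) is therefore d⁸. A 4d d⁸ ion has a large crystal-field splitting; square planar leaves the high-energy d_{x²−y²} orbital empty and maximises CFSE. → square planar.
For [ScBr4]^-: Ligand charges: each bromide is −1. With an overall charge of −1 the scandium centre must be in the +3 oxidation state. Scandium is a group-3 element; Sc(III) is therefore d⁰. A d⁰ ion has no crystal-field stabilisation preference between square planar and tetrahedral, so four ligands adopt the sterically favoured tetrahedral geometry. → tetrahedral.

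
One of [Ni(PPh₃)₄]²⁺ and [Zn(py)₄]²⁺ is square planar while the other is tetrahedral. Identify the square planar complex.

For [Ni(PPh₃)₄]²⁺: Triphenylphosphine is neutral; balancing the +2 overall charge requires Ni(II). Ni sits in group 10, so the d-electron count is 10 − 2 = 8. Triphenylphosphine is a strong-field ligand (high in the spectrochemical series). A 3d d⁸ ion with strong-field ligands gains enough CFSE to favour square planar over tetrahedral. → square planar.
For [Zn(py)₄]²⁺: Ligand charges: pyridine is neutral. With an overall charge of +2 the zinc centre must be in the +2 oxidation state. Zn sits in group 12, so the d-electron count is 12 − 2 = 10. A d¹⁰ ion has no crystal-field stabilisation preference between square planar and tetrahedral, so four ligands adopt the sterically favoured tetrahedral geometry. → tetrahedral.

[Ni(PPh₃)₄]²⁺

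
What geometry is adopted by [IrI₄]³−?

Each iodide is −1; balancing the −3 overall charge requires Ir(I).
Group 9 minus oxidation state 1 gives a d⁸ configuration.
With 4 monodentate ligands the coordination number is 4.
A 5d d⁸ ion has a large crystal-field splitting; square planar leaves the high-energy d_{x²−y²} orbital empty and maximises CFSE.

square planar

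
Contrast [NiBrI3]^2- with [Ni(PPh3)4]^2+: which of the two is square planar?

For [NiBrI3]^2-: Each bromide is −1; each iodide is −1; balancing the −2 overall charge requires Ni(II). Nickel is a group-10 element; Ni(II) is therefore d⁸. Bromide and iodide are weak-field ligands. With weak-field ligands the CFSE gain from square planar is small, so a 3d d⁸ ion takes the sterically preferred tetrahedral geometry. → tetrahedral.
For [Ni(PPh3)4]^2+: Triphenylphosphine is neutral; balancing the +2 overall charge requires Ni(II). Ni sits in group 10, so the d-electron count is 10 − 2 = 8. Triphenylphosphine is a strong-field ligand (high in the spectrochemical series). A 3d d⁸ ion with strong-field ligands gains enough CFSE to favour square planar over tetrahedral. → square planar.

[Ni(PPh3)4]^2+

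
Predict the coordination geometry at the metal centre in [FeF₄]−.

Each fluoride is −1; balancing the −1 overall charge requires Fe(III).
Iron is a group-8 element; Fe(III) is therefore d⁵.
With 4 monodentate ligands the coordination number is 4.
Fluoride is a weak-field ligand.
A high-spin d⁵ ion has zero CFSE in either geometry, so four ligands adopt the sterically favoured tetrahedral geometry.

tetrahedral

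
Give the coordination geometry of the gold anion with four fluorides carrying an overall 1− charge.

Ligand charges: each fluoride is −1. With an overall charge of −1 the gold centre must be in the +3 oxidation state.
Au sits in group 11, so the d-electron count is 11 − 3 = 8.
Coordination number: 4.
A 5d d⁸ ion has a large crystal-field splitting; square planar leaves the high-energy d_{x²−y²} orbital empty and maximises CFSE.

square planar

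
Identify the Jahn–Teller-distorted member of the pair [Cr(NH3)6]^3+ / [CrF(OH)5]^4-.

[Cr(NH3)6]^3+: Ammonia is neutral; balancing the +3 overall charge requires Cr(III). Chromium is a group-6 element; Cr(III) is therefore d³. The d³ configuration leaves the e_g set evenly filled (or empty) — no strong Jahn–Teller driving force.
[CrF(OH)5]^4-: Summing ligand charges against the −4 overall charge gives an oxidation state of +2 for chromium. Group 6 minus oxidation state 2 gives a d⁴ configuration. Fluoride and hydroxide are weak-field ligands for a first-row metal, so the complex is high-spin. The t₂g³e_g¹ (high-spin) configuration has an unevenly filled e_g set; the Jahn–Teller theorem predicts a tetragonal distortion (typically axial elongation) to lift the degeneracy.

[CrF(OH)5]^4-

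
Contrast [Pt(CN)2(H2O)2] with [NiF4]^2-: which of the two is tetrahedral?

[NiF4]^2-

For [Pt(CN)2(H2O)2]: Ligand charges: each cyanide is −1; water is neutral. With an overall charge of 0 the platinum centre must be in the +2 oxidation state. Group 10 minus oxidation state 2 gives a d⁸ configuration. A 5d d⁸ ion has a large crystal-field splitting; square planar leaves the high-energy d_{x²−y²} orbital empty and maximises CFSE. → square planar.
For [NiF4]^2-: Summing ligand charges against the −2 overall charge gives an oxidation state of +2 for nickel. Nickel is a group-10 element; Ni(II) is therefore d⁸. Fluoride is a weak-field ligand. With weak-field ligands the CFSE gain from square planar is small, so a 3d d⁸ ion takes the sterically preferred tetrahedral geometry. → tetrahedral.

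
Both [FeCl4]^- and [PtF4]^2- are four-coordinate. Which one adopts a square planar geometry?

For [FeCl4]^-: Each chloride is −1; balancing the −1 overall charge requires Fe(III). Group 8 minus oxidation state 3 gives a d⁵ configuration. A high-spin d⁵ ion has zero CFSE in either geometry, so four ligands adopt the sterically favoured tetrahedral geometry. → tetrahedral.
For [PtF4]^2-: Ligand charges: each fluoride is −1. With an overall charge of −2 the platinum centre must be in the +2 oxidation state. Group 10 minus oxidation state 2 gives a d⁸ configuration. A 5d d⁸ ion has a large crystal-field splitting; square planar leaves the high-energy d_{x²−y²} orbital empty and maximises CFSE. → square planar.

[PtF4]^2-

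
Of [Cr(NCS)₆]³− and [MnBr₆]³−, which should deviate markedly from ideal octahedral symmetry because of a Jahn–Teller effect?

[Cr(NCS)₆]³−: Ligand charges: each isothiocyanate is −1. With an overall charge of −3 the chromium centre must be in the +3 oxidation state. Group 6 minus oxidation state 3 gives a d³ configuration. The d³ configuration leaves the e_g set evenly filled (or empty) — no strong Jahn–Teller driving force.
[MnBr₆]³−: Summing ligand charges against the −3 overall charge gives an oxidation state of +3 for manganese. Group 7 minus oxidation state 3 gives a d⁴ configuration. Bromide is a weak-field ligand for a first-row metal, so the complex is high-spin. The t₂g³e_g¹ (high-spin) configuration has an unevenly filled e_g set; the Jahn–Teller theorem predicts a tetragonal distortion (typically axial elongation) to lift the degeneracy.

[MnBr₆]³−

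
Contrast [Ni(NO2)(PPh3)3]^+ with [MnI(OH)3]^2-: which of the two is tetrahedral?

[MnI(OH)3]^2-

For [Ni(NO2)(PPh3)3]^+: Ligand charges: each nitro (N-bound nitrite) is −1; triphenylphosphine is neutral. With an overall charge of +1 the nickel centre must be in the +2 oxidation state. Group 10 minus oxidation state 2 gives a d⁸ configuration. Nitro (N-bound nitrite) and triphenylphosphine are strong-field ligands (high in the spectrochemical series). A 3d d⁸ ion with strong-field ligands gains enough CFSE to favour square planar over tetrahedral. → square planar.
For [MnI(OH)3]^2-: Each iodide is −1; each hydroxide is −1; balancing the −2 overall charge requires Mn(II). Manganese is a group-7 element; Mn(II) is therefore d⁵. A high-spin d⁵ ion has zero CFSE in either geometry, so four ligands adopt the sterically favoured tetrahedral geometry. → tetrahedral.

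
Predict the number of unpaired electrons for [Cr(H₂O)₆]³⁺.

3 unpaired electrons

Ligand charges: water is neutral. With an overall charge of +3 the chromium centre must be in the +3 oxidation state.
Cr sits in group 6, so the d-electron count is 6 − 3 = 3.
In an octahedral field the d³ configuration is t₂g³e_g⁰ (only one arrangement possible), giving 3 unpaired electrons.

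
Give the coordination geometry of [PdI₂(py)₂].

Summing ligand charges against the 0 overall charge gives an oxidation state of +2 for palladium.
Palladium is a group-10 element; Pd(II) is therefore d⁸.
Coordination number: 4.
A 4d d⁸ ion has a large crystal-field splitting; square planar leaves the high-energy d_{x²−y²} orbital empty and maximises CFSE.

square planar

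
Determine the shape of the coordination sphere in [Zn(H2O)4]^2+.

Water is neutral; balancing the +2 overall charge requires Zn(II).
Group 12 minus oxidation state 2 gives a d¹⁰ configuration.
With 4 monodentate ligands the coordination number is 4.
A d¹⁰ ion has no crystal-field stabilisation preference between square planar and tetrahedral, so four ligands adopt the sterically favoured tetrahedral geometry.

tetrahedral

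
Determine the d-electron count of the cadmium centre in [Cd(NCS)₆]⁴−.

Each isothiocyanate is −1; balancing the −4 overall charge requires Cd(II).
Cd sits in group 12, so the d-electron count is 12 − 2 = 10.

d10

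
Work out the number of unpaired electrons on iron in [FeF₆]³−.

5 unpaired electrons

Each fluoride is −1; balancing the −3 overall charge requires Fe(III).
Group 8 minus oxidation state 3 gives a d⁵ configuration.
The spin state decides the count: Fluoride is a weak-field ligand for a first-row metal, so the complex is high-spin.
An octahedral high-spin d⁵ ion is t₂g³e_g², giving 5 unpaired electrons.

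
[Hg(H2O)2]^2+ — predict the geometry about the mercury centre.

linear

Summing ligand charges against the +2 overall charge gives an oxidation state of +2 for mercury.
Hg sits in group 12, so the d-electron count is 12 − 2 = 10.
With 2 monodentate ligands the coordination number is 2.
A d¹⁰ ion with only two ligands adopts a linear arrangement (sp hybridisation; no CFSE preference).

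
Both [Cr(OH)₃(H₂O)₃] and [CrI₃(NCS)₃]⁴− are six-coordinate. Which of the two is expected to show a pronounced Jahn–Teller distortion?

[CrI₃(NCS)₃]⁴−

[Cr(OH)₃(H₂O)₃]: Ligand charges: each hydroxide is −1; water is neutral. With an overall charge of 0 the chromium centre must be in the +3 oxidation state. Cr sits in group 6, so the d-electron count is 6 − 3 = 3. The d³ configuration leaves the e_g set evenly filled (or empty) — no strong Jahn–Teller driving force.
[CrI₃(NCS)₃]⁴−: Ligand charges: each iodide is −1; each isothiocyanate is −1. With an overall charge of −4 the chromium centre must be in the +2 oxidation state. Group 6 minus oxidation state 2 gives a d⁴ configuration. Iodide and isothiocyanate are weak-field ligands for a first-row metal, so the complex is high-spin. The t₂g³e_g¹ (high-spin) configuration has an unevenly filled e_g set; the Jahn–Teller theorem predicts a tetragonal distortion (typically axial elongation) to lift the degeneracy.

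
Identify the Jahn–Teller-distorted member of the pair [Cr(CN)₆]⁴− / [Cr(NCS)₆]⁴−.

[Cr(NCS)₆]⁴−

[Cr(CN)₆]⁴−: Ligand charges: each cyanide is −1. With an overall charge of −4 the chromium centre must be in the +2 oxidation state. Cr sits in group 6, so the d-electron count is 6 − 2 = 4. Cyanide is a strong-field ligand (high in the spectrochemical series) for a first-row metal, so the complex is low-spin. The d⁴ configuration leaves the e_g set evenly filled (or empty) — no strong Jahn–Teller driving force.
[Cr(NCS)₆]⁴−: Ligand charges: each isothiocyanate is −1. With an overall charge of −4 the chromium centre must be in the +2 oxidation state. Cr sits in group 6, so the d-electron count is 6 − 2 = 4. Isothiocyanate is a weak-field ligand for a first-row metal, so the complex is high-spin. The t₂g³e_g¹ (high-spin) configuration has an unevenly filled e_g set; the Jahn–Teller theorem predicts a tetragonal distortion (typically axial elongation) to lift the degeneracy.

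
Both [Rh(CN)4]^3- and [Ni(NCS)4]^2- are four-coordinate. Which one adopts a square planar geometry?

[Rh(CN)4]^3-

For [Rh(CN)4]^3-: Each cyanide is −1; balancing the −3 overall charge requires Rh(I). Rhodium is a group-9 element; Rh(I) is therefore d⁸. A 4d d⁸ ion has a large crystal-field splitting; square planar leaves the high-energy d_{x²−y²} orbital empty and maximises CFSE. → square planar.
For [Ni(NCS)4]^2-: Summing ligand charges against the −2 overall charge gives an oxidation state of +2 for nickel. Nickel is a group-10 element; Ni(II) is therefore d⁸. Isothiocyanate is a weak-field ligand. With weak-field ligands the CFSE gain from square planar is small, so a 3d d⁸ ion takes the sterically preferred tetrahedral geometry. → tetrahedral.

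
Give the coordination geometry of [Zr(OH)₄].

tetrahedral

Ligand charges: each hydroxide is −1. With an overall charge of 0 the zirconium centre must be in the +4 oxidation state.
Zr sits in group 4, so the d-electron count is 4 − 4 = 0.
Coordination number: 4.
A d⁰ ion has no crystal-field stabilisation preference between square planar and tetrahedral, so four ligands adopt the sterically favoured tetrahedral geometry.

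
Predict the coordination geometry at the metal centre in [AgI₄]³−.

tetrahedral

Ligand charges: each iodide is −1. With an overall charge of −3 the silver centre must be in the +1 oxidation state.
Silver is a group-11 element; Ag(I) is therefore d¹⁰.
Coordination number: 4.
A d¹⁰ ion has no crystal-field stabilisation preference between square planar and tetrahedral, so four ligands adopt the sterically favoured tetrahedral geometry.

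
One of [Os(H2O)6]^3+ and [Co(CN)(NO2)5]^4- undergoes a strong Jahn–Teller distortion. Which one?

[Os(H2O)6]^3+: Summing ligand charges against the +3 overall charge gives an oxidation state of +3 for osmium. Osmium is a group-8 element; Os(III) is therefore d⁵. A 5d ion has a large Δₒ and is invariably low-spin. The d⁵ configuration leaves the e_g set evenly filled (or empty) — no strong Jahn–Teller driving force.
[Co(CN)(NO2)5]^4-: Summing ligand charges against the −4 overall charge gives an oxidation state of +2 for cobalt. Co sits in group 9, so the d-electron count is 9 − 2 = 7. Cyanide and nitro (N-bound nitrite) are strong-field ligands (high in the spectrochemical series) for a first-row metal, so the complex is low-spin. The t₂g⁶e_g¹ (low-spin) configuration has an unevenly filled e_g set; the Jahn–Teller theorem predicts a tetragonal distortion (typically axial elongation) to lift the degeneracy.

[Co(CN)(NO2)5]^4-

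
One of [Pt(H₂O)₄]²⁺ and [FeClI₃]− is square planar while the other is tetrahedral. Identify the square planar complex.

[Pt(H₂O)₄]²⁺

For [Pt(H₂O)₄]²⁺: Ligand charges: water is neutral. With an overall charge of +2 the platinum centre must be in the +2 oxidation state. Group 10 minus oxidation state 2 gives a d⁸ configuration. A 5d d⁸ ion has a large crystal-field splitting; square planar leaves the high-energy d_{x²−y²} orbital empty and maximises CFSE. → square planar.
For [FeClI₃]−: Each chloride is −1; each iodide is −1; balancing the −1 overall charge requires Fe(III). Group 8 minus oxidation state 3 gives a d⁵ configuration. A high-spin d⁵ ion has zero CFSE in either geometry, so four ligands adopt the sterically favoured tetrahedral geometry. → tetrahedral.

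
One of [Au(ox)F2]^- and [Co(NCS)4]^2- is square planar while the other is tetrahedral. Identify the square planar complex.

[Au(ox)F2]^-

For [Au(ox)F2]^-: Summing ligand charges against the −1 overall charge gives an oxidation state of +3 for gold. Group 11 minus oxidation state 3 gives a d⁸ configuration. A 5d d⁸ ion has a large crystal-field splitting; square planar leaves the high-energy d_{x²−y²} orbital empty and maximises CFSE. → square planar.
For [Co(NCS)4]^2-: Each isothiocyanate is −1; balancing the −2 overall charge requires Co(II). Group 9 minus oxidation state 2 gives a d⁷ configuration. For a high-spin 3d d⁷ ion with weak-field ligands the small Δₜ gives little square-planar CFSE advantage, so four ligands adopt the sterically favoured tetrahedral geometry. → tetrahedral.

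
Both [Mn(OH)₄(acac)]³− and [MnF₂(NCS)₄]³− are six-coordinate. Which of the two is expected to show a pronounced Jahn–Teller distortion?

[Mn(OH)₄(acac)]³−: Ligand charges: each hydroxide is −1; each acetylacetonate is −1. With an overall charge of −3 the manganese centre must be in the +2 oxidation state. Manganese is a group-7 element; Mn(II) is therefore d⁵. Acetylacetonate and hydroxide are weak-field ligands for a first-row metal, so the complex is high-spin. The d⁵ configuration leaves the e_g set evenly filled (or empty) — no strong Jahn–Teller driving force.
[MnF₂(NCS)₄]³−: Ligand charges: each fluoride is −1; each isothiocyanate is −1. With an overall charge of −3 the manganese centre must be in the +3 oxidation state. Manganese is a group-7 element; Mn(III) is therefore d⁴. Fluoride and isothiocyanate are weak-field ligands for a first-row metal, so the complex is high-spin. The t₂g³e_g¹ (high-spin) configuration has an unevenly filled e_g set; the Jahn–Teller theorem predicts a tetragonal distortion (typically axial elongation) to lift the degeneracy.

[MnF₂(NCS)₄]³−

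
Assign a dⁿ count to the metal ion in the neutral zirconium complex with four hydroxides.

d0

Each hydroxide is −1; balancing the 0 overall charge requires Zr(IV).
Zr sits in group 4, so the d-electron count is 4 − 4 = 0.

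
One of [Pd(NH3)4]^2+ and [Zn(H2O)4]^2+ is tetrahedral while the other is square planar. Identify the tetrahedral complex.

For [Pd(NH3)4]^2+: Ammonia is neutral; balancing the +2 overall charge requires Pd(II). Palladium is a group-10 element; Pd(II) is therefore d⁸. A 4d d⁸ ion has a large crystal-field splitting; square planar leaves the high-energy d_{x²−y²} orbital empty and maximises CFSE. → square planar.
For [Zn(H2O)4]^2+: Ligand charges: water is neutral. With an overall charge of +2 the zinc centre must be in the +2 oxidation state. Group 12 minus oxidation state 2 gives a d¹⁰ configuration. A d¹⁰ ion has no crystal-field stabilisation preference between square planar and tetrahedral, so four ligands adopt the sterically favoured tetrahedral geometry. → tetrahedral.

[Zn(H2O)4]^2+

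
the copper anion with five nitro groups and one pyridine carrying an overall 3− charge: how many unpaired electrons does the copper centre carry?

1

Summing ligand charges against the −3 overall charge gives an oxidation state of +2 for copper.
Cu sits in group 11, so the d-electron count is 11 − 2 = 9.
In an octahedral field the d⁹ configuration is t₂g⁶e_g³ (only one arrangement possible), giving 1 unpaired electron.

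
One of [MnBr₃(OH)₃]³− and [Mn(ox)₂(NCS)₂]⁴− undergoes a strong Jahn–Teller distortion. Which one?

[MnBr₃(OH)₃]³−

[MnBr₃(OH)₃]³−: Summing ligand charges against the −3 overall charge gives an oxidation state of +3 for manganese. Group 7 minus oxidation state 3 gives a d⁴ configuration. Bromide and hydroxide are weak-field ligands for a first-row metal, so the complex is high-spin. The t₂g³e_g¹ (high-spin) configuration has an unevenly filled e_g set; the Jahn–Teller theorem predicts a tetragonal distortion (typically axial elongation) to lift the degeneracy.
[Mn(ox)₂(NCS)₂]⁴−: Summing ligand charges against the −4 overall charge gives an oxidation state of +2 for manganese. Manganese is a group-7 element; Mn(II) is therefore d⁵. Isothiocyanate and oxalate are weak-field ligands for a first-row metal, so the complex is high-spin. The d⁵ configuration leaves the e_g set evenly filled (or empty) — no strong Jahn–Teller driving force.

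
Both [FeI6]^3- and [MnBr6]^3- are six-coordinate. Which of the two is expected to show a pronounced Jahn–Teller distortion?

[FeI6]^3-: Each iodide is −1; balancing the −3 overall charge requires Fe(III). Group 8 minus oxidation state 3 gives a d⁵ configuration. Iodide is a weak-field ligand for a first-row metal, so the complex is high-spin. The d⁵ configuration leaves the e_g set evenly filled (or empty) — no strong Jahn–Teller driving force.
[MnBr6]^3-: Ligand charges: each bromide is −1. With an overall charge of −3 the manganese centre must be in the +3 oxidation state. Mn sits in group 7, so the d-electron count is 7 − 3 = 4. Bromide is a weak-field ligand for a first-row metal, so the complex is high-spin. The t₂g³e_g¹ (high-spin) configuration has an unevenly filled e_g set; the Jahn–Teller theorem predicts a tetragonal distortion (typically axial elongation) to lift the degeneracy.

[MnBr6]^3-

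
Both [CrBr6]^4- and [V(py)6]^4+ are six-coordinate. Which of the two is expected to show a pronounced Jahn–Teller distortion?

[CrBr6]^4-: Each bromide is −1; balancing the −4 overall charge requires Cr(II). Cr sits in group 6, so the d-electron count is 6 − 2 = 4. Bromide is a weak-field ligand for a first-row metal, so the complex is high-spin. The t₂g³e_g¹ (high-spin) configuration has an unevenly filled e_g set; the Jahn–Teller theorem predicts a tetragonal distortion (typically axial elongation) to lift the degeneracy.
[V(py)6]^4+: Ligand charges: pyridine is neutral. With an overall charge of +4 the vanadium centre must be in the +4 oxidation state. Vanadium is a group-5 element; V(IV) is therefore d¹. The d¹ configuration leaves the e_g set evenly filled (or empty) — no strong Jahn–Teller driving force.

[CrBr6]^4-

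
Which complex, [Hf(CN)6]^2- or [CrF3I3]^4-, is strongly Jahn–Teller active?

[CrF3I3]^4-

[Hf(CN)6]^2-: Each cyanide is −1; balancing the −2 overall charge requires Hf(IV). Hafnium is a group-4 element; Hf(IV) is therefore d⁰. The d⁰ configuration leaves the e_g set evenly filled (or empty) — no strong Jahn–Teller driving force.
[CrF3I3]^4-: Ligand charges: each fluoride is −1; each iodide is −1. With an overall charge of −4 the chromium centre must be in the +2 oxidation state. Cr sits in group 6, so the d-electron count is 6 − 2 = 4. Fluoride and iodide are weak-field ligands for a first-row metal, so the complex is high-spin. The t₂g³e_g¹ (high-spin) configuration has an unevenly filled e_g set; the Jahn–Teller theorem predicts a tetragonal distortion (typically axial elongation) to lift the degeneracy.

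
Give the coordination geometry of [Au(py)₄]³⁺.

Pyridine is neutral; balancing the +3 overall charge requires Au(III).
Au sits in group 11, so the d-electron count is 11 − 3 = 8.
With 4 monodentate ligands the coordination number is 4.
A 5d d⁸ ion has a large crystal-field splitting; square planar leaves the high-energy d_{x²−y²} orbital empty and maximises CFSE.

square planar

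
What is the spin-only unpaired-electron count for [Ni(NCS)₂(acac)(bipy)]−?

2 unpaired electrons

Ligand charges: each isothiocyanate is −1; each acetylacetonate is −1; 2,2′-bipyridine is neutral. With an overall charge of −1 the nickel centre must be in the +2 oxidation state.
Ni sits in group 10, so the d-electron count is 10 − 2 = 8.
Counting donor atoms: 2×isothiocyanate (monodentate) → 2 donors; 1×acetylacetonate (bidentate) → 2 donors; 1×2,2′-bipyridine (bidentate) → 2 donors. Coordination number = 6.
In an octahedral field the d⁸ configuration is t₂g⁶e_g² (only one arrangement possible), giving 2 unpaired electrons.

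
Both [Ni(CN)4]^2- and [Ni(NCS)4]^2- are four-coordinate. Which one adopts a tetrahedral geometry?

[Ni(NCS)4]^2-

For [Ni(CN)4]^2-: Summing ligand charges against the −2 overall charge gives an oxidation state of +2 for nickel. Group 10 minus oxidation state 2 gives a d⁸ configuration. Cyanide is a strong-field ligand (high in the spectrochemical series). A 3d d⁸ ion with strong-field ligands gains enough CFSE to favour square planar over tetrahedral. → square planar.
For [Ni(NCS)4]^2-: Each isothiocyanate is −1; balancing the −2 overall charge requires Ni(II). Group 10 minus oxidation state 2 gives a d⁸ configuration. Isothiocyanate is a weak-field ligand. With weak-field ligands the CFSE gain from square planar is small, so a 3d d⁸ ion takes the sterically preferred tetrahedral geometry. → tetrahedral.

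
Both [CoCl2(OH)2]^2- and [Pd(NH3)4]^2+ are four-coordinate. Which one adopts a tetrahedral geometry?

For [CoCl2(OH)2]^2-: Ligand charges: each chloride is −1; each hydroxide is −1. With an overall charge of −2 the cobalt centre must be in the +2 oxidation state. Co sits in group 9, so the d-electron count is 9 − 2 = 7. For a high-spin 3d d⁷ ion with weak-field ligands the small Δₜ gives little square-planar CFSE advantage, so four ligands adopt the sterically favoured tetrahedral geometry. → tetrahedral.
For [Pd(NH3)4]^2+: Ligand charges: ammonia is neutral. With an overall charge of +2 the palladium centre must be in the +2 oxidation state. Pd sits in group 10, so the d-electron count is 10 − 2 = 8. A 4d d⁸ ion has a large crystal-field splitting; square planar leaves the high-energy d_{x²−y²} orbital empty and maximises CFSE. → square planar.

[CoCl2(OH)2]^2-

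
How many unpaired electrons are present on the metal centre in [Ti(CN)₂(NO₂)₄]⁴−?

Ligand charges: each cyanide is −1; each nitro (N-bound nitrite) is −1. With an overall charge of −4 the titanium centre must be in the +2 oxidation state.
Group 4 minus oxidation state 2 gives a d² configuration.
In an octahedral field the d² configuration is t₂g²e_g⁰ (only one arrangement possible), giving 2 unpaired electrons.

2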